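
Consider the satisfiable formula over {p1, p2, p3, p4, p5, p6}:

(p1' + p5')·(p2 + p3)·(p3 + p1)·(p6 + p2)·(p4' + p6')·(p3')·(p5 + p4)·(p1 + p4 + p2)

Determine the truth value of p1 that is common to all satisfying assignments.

Suppose p1 = 0.
From the singleton clause (p3), p3 = 1.
Now (p3') is unsatisfied and unit — conflict.
So every satisfying assignment has p1 = True.

True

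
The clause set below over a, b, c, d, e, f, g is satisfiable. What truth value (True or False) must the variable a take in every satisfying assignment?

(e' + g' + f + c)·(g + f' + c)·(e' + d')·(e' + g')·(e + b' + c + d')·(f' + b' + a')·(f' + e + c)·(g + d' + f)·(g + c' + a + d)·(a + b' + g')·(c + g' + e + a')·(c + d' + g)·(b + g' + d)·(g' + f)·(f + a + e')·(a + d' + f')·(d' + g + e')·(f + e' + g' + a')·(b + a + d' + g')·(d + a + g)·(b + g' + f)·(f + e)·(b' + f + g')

Suppose a = 0.
Case e = 0:
Unit clause (f) forces f = 1.
Unit clause (c) forces c = 1.
Unit clause (d') forces d = 0.
Unit clause (g) forces g = 1.
Unit clause (b') forces b = 0.
But (b) is also a unit clause — contradiction.
That branch fails; take e = 1 instead.
Unit clause (d') forces d = 0.
Unit clause (g') forces g = 0.
But (g) is also a unit clause — contradiction.
Both values of e lead to a conflict.
So every satisfying assignment has a = True.

True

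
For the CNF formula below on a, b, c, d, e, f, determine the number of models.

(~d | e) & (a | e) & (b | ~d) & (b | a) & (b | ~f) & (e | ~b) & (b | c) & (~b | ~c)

There are 2^6 = 64 truth assignments over (a, b, c, d, e, f).
Split on f. With f = 1, the clauses containing f are satisfied and ~f drops from the rest; 4 of the 2^5 = 32 assignments to the other variables satisfy what remains.
With f = 0, by the same count on the reduced clause set, 6 assignments work.
(One model: a=F, b=T, c=F, d=F, e=T, f=F.)
Total: 4 + 6 = 10.

10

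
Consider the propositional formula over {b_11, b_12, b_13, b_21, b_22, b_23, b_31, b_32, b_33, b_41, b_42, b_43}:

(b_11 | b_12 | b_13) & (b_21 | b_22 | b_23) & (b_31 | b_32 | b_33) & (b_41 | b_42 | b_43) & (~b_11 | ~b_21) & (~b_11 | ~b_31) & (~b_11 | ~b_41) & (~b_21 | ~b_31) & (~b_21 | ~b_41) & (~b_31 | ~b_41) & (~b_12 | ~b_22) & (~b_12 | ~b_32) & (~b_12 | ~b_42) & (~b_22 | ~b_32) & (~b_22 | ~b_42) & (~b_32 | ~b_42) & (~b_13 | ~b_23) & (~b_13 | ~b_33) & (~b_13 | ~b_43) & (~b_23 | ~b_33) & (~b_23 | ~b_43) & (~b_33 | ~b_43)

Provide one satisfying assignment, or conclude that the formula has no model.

Suppose b_11 = 0.
Suppose b_12 = 1.
The clause (~b_22) is unit, so b_22 = 0.
The clause (~b_32) is unit, so b_32 = 0.
The clause (~b_42) is unit, so b_42 = 0.
Suppose b_21 = 1.
The clause (~b_31) is unit, so b_31 = 0.
The clause (b_33) is unit, so b_33 = 1.
The clause (~b_41) is unit, so b_41 = 0.
The clause (b_43) is unit, so b_43 = 1.
Now (~b_43) is unsatisfied and unit — conflict.
Backtrack on b_21: now try b_21 = 0.
The clause (b_23) is unit, so b_23 = 1.
The clause (~b_13) is unit, so b_13 = 0.
The clause (~b_33) is unit, so b_33 = 0.
The clause (b_31) is unit, so b_31 = 1.
The clause (~b_41) is unit, so b_41 = 0.
The clause (b_43) is unit, so b_43 = 1.
Now (~b_43) is unsatisfied and unit — conflict.
Both values of b_21 lead to a conflict.
Backtrack on b_12: now try b_12 = 0.
The clause (b_13) is unit, so b_13 = 1.
The clause (~b_23) is unit, so b_23 = 0.
The clause (~b_33) is unit, so b_33 = 0.
The clause (~b_43) is unit, so b_43 = 0.
Suppose b_21 = 1.
The clause (~b_31) is unit, so b_31 = 0.
The clause (b_32) is unit, so b_32 = 1.
The clause (~b_41) is unit, so b_41 = 0.
The clause (b_42) is unit, so b_42 = 1.
Now (~b_42) is unsatisfied and unit — conflict.
Backtrack on b_21: now try b_21 = 0.
The clause (b_22) is unit, so b_22 = 1.
The clause (~b_32) is unit, so b_32 = 0.
The clause (b_31) is unit, so b_31 = 1.
The clause (~b_41) is unit, so b_41 = 0.
The clause (b_42) is unit, so b_42 = 1.
Now (~b_42) is unsatisfied and unit — conflict.
Both values of b_21 lead to a conflict.
Both values of b_12 lead to a conflict.
Backtrack on b_11: now try b_11 = 1.
The clause (~b_21) is unit, so b_21 = 0.
The clause (~b_31) is unit, so b_31 = 0.
The clause (~b_41) is unit, so b_41 = 0.
Suppose b_22 = 1.
The clause (~b_12) is unit, so b_12 = 0.
The clause (~b_32) is unit, so b_32 = 0.
The clause (b_33) is unit, so b_33 = 1.
The clause (~b_42) is unit, so b_42 = 0.
The clause (b_43) is unit, so b_43 = 1.
Now (~b_43) is unsatisfied and unit — conflict.
Backtrack on b_22: now try b_22 = 0.
The clause (b_23) is unit, so b_23 = 1.
The clause (~b_13) is unit, so b_13 = 0.
The clause (~b_33) is unit, so b_33 = 0.
The clause (b_32) is unit, so b_32 = 1.
The clause (~b_12) is unit, so b_12 = 0.
The clause (~b_42) is unit, so b_42 = 0.
The clause (b_43) is unit, so b_43 = 1.
Now (~b_43) is unsatisfied and unit — conflict.
Both values of b_22 lead to a conflict.
Both values of b_11 lead to a conflict.

UNSATISFIABLE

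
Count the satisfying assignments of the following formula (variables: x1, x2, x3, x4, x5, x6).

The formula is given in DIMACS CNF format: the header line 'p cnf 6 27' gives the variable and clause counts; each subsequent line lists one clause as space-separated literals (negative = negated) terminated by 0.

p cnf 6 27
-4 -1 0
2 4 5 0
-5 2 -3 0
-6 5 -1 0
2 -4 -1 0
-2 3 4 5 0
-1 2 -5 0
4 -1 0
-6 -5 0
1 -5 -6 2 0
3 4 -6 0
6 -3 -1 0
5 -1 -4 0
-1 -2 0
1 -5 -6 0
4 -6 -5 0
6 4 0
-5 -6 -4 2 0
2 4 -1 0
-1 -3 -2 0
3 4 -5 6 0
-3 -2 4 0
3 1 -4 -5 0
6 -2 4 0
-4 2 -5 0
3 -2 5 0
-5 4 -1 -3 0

7

There are 2^6 = 64 truth assignments over (x1, x2, x3, x4, x5, x6).
Split on x2. With x2 = True, the clauses containing x2 are satisfied and ¬x2 drops from the rest; 3 of the 2^5 = 32 assignments to the other variables satisfy what remains.
With x2 = False, by the same count on the reduced clause set, 4 assignments work.
(One model: x1=F, x2=F, x3=F, x4=T, x5=F, x6=F.)
Total: 3 + 4 = 7.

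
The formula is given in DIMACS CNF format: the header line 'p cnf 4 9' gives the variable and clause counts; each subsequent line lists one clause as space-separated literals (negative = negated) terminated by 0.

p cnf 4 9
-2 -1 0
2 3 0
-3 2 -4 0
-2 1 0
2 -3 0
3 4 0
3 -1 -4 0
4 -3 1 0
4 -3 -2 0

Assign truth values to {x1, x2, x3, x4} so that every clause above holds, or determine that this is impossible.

Suppose x2 = False.
(x3) alone gives x3 = True.
Now (¬x3) is unsatisfied and unit — conflict.
So x2 must be the other value — set x2 = True.
(¬x1) alone gives x1 = False.
Now (x1) is unsatisfied and unit — conflict.
Either choice for x2 ends in contradiction.

UNSATISFIABLE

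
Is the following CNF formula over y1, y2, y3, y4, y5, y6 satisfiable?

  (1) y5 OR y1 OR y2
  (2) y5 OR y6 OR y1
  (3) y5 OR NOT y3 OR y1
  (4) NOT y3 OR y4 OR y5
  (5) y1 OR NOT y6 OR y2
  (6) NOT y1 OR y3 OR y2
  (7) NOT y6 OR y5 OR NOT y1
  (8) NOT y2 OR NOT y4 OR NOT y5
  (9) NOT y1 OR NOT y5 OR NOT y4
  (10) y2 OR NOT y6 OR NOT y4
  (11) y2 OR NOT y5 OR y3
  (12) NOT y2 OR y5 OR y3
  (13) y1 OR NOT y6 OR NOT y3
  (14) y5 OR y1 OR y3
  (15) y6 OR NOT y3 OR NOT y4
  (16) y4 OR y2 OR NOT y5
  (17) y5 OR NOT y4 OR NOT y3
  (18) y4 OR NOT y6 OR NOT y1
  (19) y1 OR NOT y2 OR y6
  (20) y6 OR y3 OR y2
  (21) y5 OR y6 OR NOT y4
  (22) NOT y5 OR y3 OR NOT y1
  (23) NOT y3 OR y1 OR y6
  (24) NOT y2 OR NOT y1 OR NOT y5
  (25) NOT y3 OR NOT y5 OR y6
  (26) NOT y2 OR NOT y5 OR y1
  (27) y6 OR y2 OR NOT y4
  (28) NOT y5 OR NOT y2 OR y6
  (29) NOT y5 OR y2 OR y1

No, unsatisfiable

Try y5 = true.
Try y2 = false.
The clause (y3) is unit, so y3 = true.
The clause (y4) is unit, so y4 = true.
The clause (NOT y1) is unit, so y1 = false.
But (y1) is also a unit clause — contradiction.
That branch fails; take y2 = true instead.
The clause (NOT y4) is unit, so y4 = false.
The clause (NOT y1) is unit, so y1 = false.
But (y1) is also a unit clause — contradiction.
Both values of y2 lead to a conflict.
That branch fails; take y5 = false instead.
Try y1 = true.
The clause (NOT y6) is unit, so y6 = false.
The clause (NOT y4) is unit, so y4 = false.
The clause (NOT y3) is unit, so y3 = false.
The clause (y2) is unit, so y2 = true.
But (NOT y2) is also a unit clause — contradiction.
That branch fails; take y1 = false instead.
The clause (y2) is unit, so y2 = true.
The clause (y6) is unit, so y6 = true.
The clause (NOT y3) is unit, so y3 = false.
But (y3) is also a unit clause — contradiction.
Both values of y1 lead to a conflict.
Both values of y5 lead to a conflict.
No assignment satisfies every clause.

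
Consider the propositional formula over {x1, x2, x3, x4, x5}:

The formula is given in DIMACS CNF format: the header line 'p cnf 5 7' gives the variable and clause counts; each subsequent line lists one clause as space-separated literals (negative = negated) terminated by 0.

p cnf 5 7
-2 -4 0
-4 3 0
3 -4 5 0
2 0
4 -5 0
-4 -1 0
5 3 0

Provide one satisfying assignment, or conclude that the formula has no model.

The clause (x2) is unit, so x2 = True.
The clause (¬x4) is unit, so x4 = False.
The clause (¬x5) is unit, so x5 = False.
The clause (x3) is unit, so x3 = True.
No clause remains; x1 is free.

x1 ↦ False, x2 ↦ True, x3 ↦ True, x4 ↦ False, x5 ↦ False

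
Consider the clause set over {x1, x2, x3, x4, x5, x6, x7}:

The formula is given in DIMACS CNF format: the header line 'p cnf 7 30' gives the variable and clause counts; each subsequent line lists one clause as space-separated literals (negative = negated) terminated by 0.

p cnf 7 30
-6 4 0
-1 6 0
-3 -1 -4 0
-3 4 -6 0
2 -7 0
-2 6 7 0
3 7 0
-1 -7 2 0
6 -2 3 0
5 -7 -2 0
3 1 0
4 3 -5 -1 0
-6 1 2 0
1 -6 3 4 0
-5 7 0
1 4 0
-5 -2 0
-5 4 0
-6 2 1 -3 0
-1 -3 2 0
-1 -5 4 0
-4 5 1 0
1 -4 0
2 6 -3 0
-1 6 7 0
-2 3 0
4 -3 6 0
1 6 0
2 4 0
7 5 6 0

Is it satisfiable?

Unsatisfiable

Suppose x6 = False.
The clause (¬x1) is unit, so x1 = False.
That conflicts with the unit clause (x1).
So x6 must be the other value — set x6 = True.
The clause (x4) is unit, so x4 = True.
The clause (x1) is unit, so x1 = True.
The clause (¬x3) is unit, so x3 = False.
The clause (x7) is unit, so x7 = True.
The clause (x2) is unit, so x2 = True.
That conflicts with the unit clause (¬x2).
Neither x6 = True nor x6 = False works.
No assignment satisfies every clause.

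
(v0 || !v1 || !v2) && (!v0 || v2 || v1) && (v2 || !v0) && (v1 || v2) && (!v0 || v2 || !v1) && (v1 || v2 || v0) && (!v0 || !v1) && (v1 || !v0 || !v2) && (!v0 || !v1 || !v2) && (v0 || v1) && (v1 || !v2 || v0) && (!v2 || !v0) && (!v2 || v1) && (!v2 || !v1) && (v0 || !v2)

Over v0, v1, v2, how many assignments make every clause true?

1

There are 2^3 = 8 truth assignments over (v0, v1, v2).
Check each against the 15 clauses (columns in the order v0, v1, v2):
  F F F  ✗ fails (v1 || v2)
  F F T  ✗ fails (v0 || v1)
  F T F  ✓ satisfies all
  F T T  ✗ fails (v0 || !v1 || !v2)
  T F F  ✗ fails (!v0 || v2 || v1)
  T F T  ✗ fails (v1 || !v0 || !v2)
  T T F  ✗ fails (v2 || !v0)
  T T T  ✗ fails (!v0 || !v1)
1 of the 8 rows is a model.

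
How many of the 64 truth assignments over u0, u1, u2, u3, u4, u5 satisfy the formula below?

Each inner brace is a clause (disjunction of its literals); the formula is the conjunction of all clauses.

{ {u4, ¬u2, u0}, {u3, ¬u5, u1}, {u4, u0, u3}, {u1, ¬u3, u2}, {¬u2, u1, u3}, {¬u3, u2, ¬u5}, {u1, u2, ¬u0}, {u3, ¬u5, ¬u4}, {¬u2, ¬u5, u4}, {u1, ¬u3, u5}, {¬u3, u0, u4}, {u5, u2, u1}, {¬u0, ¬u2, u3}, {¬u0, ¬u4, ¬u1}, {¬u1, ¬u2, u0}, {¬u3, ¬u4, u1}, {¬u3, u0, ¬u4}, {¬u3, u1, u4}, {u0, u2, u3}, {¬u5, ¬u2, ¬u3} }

4

There are 2^6 = 64 truth assignments over (u0, u1, u2, u3, u4, u5).
Split on u5. With u5 = True, the clauses containing u5 are satisfied and ¬u5 drops from the rest; 1 of the 2^5 = 32 assignments to the other variables satisfy what remains.
With u5 = False, by the same count on the reduced clause set, 3 assignments work.
(One model: u0=T, u1=T, u2=F, u3=F, u4=F, u5=F.)
Total: 1 + 3 = 4.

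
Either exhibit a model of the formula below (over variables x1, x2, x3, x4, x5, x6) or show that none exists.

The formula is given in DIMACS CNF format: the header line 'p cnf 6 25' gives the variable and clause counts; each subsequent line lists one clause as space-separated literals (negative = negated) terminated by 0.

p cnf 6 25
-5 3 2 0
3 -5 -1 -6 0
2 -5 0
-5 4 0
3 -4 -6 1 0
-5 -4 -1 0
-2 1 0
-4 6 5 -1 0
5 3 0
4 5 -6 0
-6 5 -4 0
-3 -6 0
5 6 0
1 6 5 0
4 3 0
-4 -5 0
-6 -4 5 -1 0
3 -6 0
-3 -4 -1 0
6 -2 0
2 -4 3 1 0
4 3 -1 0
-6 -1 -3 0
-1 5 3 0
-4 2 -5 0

UNSATISFIABLE

Case x2 = True:
From the singleton clause (x1), x1 = True.
From the singleton clause (x6), x6 = True.
From the singleton clause (¬x3), x3 = False.
But (x3) is also a unit clause — contradiction.
So x2 must be the other value — set x2 = False.
From the singleton clause (¬x5), x5 = False.
From the singleton clause (x3), x3 = True.
From the singleton clause (¬x6), x6 = False.
But (x6) is also a unit clause — contradiction.
Both values of x2 lead to a conflict.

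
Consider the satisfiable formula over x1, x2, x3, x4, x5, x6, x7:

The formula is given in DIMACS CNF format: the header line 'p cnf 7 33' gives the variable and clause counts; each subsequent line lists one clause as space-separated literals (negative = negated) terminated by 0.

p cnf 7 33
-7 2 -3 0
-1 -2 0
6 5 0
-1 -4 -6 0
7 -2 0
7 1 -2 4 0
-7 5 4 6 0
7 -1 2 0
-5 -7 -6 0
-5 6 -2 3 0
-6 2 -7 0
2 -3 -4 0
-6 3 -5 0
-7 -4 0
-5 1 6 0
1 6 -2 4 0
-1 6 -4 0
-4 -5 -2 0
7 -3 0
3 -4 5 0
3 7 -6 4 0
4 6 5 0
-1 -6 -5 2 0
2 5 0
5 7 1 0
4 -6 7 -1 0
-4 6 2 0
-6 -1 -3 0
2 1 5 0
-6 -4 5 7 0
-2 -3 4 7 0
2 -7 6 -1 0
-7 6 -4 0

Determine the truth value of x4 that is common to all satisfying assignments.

Suppose x4 = True.
Unit clause (¬x7) forces x7 = False.
Unit clause (¬x2) forces x2 = False.
Unit clause (¬x1) forces x1 = False.
Unit clause (¬x3) forces x3 = False.
Unit clause (x5) forces x5 = True.
Unit clause (¬x6) forces x6 = False.
That conflicts with the unit clause (x6).
So every satisfying assignment has x4 = False.

False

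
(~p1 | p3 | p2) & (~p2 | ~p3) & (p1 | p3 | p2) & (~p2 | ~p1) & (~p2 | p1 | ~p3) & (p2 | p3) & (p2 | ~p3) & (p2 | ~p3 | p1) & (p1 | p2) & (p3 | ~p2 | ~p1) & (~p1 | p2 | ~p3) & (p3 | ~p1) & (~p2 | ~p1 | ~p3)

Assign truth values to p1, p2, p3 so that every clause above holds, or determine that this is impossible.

Case p2 = 1:
The clause (~p3) is unit, so p3 = 0.
The clause (~p1) is unit, so p1 = 0.
This assignment satisfies each clause.

p1=0,  p2=1,  p3=0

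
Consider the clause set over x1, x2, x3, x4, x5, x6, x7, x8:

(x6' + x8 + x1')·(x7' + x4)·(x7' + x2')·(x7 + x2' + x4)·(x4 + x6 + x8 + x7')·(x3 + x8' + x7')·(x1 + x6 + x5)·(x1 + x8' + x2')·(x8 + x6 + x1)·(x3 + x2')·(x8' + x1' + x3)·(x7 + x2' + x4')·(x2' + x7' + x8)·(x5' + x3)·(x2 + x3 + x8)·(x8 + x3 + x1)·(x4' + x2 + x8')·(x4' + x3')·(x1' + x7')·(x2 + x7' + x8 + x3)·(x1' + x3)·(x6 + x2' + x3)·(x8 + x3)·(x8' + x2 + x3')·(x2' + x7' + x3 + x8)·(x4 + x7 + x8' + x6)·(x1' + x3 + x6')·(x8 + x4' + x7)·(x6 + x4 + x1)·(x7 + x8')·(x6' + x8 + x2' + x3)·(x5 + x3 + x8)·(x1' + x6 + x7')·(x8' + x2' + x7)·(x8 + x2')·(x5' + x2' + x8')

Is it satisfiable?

Satisfiable

Suppose x7 = 0.
From the singleton clause (x8'), x8 = 0.
From the singleton clause (x3), x3 = 1.
From the singleton clause (x4'), x4 = 0.
From the singleton clause (x2'), x2 = 0.
Suppose x6 = 1.
From the singleton clause (x1'), x1 = 0.
No clause remains; x5 is free.
A satisfying assignment: x1 ↦ 0, x2 ↦ 0, x3 ↦ 1, x4 ↦ 0, x5 ↦ 1, x6 ↦ 1, x7 ↦ 0, x8 ↦ 0.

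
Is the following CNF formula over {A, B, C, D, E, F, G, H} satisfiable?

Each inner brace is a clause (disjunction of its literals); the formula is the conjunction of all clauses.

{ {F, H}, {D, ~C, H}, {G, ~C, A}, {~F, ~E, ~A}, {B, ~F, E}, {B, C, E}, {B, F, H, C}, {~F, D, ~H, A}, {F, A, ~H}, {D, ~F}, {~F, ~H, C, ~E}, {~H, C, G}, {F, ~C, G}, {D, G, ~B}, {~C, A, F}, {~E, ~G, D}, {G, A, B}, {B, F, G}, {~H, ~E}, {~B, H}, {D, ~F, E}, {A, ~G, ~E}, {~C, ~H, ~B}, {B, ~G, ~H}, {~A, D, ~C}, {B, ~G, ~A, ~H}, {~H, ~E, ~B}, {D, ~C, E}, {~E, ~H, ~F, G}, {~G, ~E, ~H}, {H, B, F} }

Case F = 1:
From the singleton clause (D), D = 1.
Case E = 0:
From the singleton clause (B), B = 1.
From the singleton clause (H), H = 1.
From the singleton clause (~C), C = 0.
From the singleton clause (G), G = 1.
All clauses hold; A can take either value.
A satisfying assignment: A: 1,  B: 1,  C: 0,  D: 1,  E: 0,  F: 1,  G: 1,  H: 1.

Yes, satisfiable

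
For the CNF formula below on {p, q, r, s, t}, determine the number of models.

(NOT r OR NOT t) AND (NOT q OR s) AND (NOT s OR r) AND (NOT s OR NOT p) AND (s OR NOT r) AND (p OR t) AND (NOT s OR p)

There are 2^5 = 32 truth assignments over (p, q, r, s, t).
Split on t. With t = true, the clauses containing t are satisfied and NOT t drops from the rest; 2 of the 2^4 = 16 assignments to the other variables satisfy what remains.
With t = false, by the same count on the reduced clause set, 1 assignment works.
(One model: p=F, q=F, r=F, s=F, t=T.)
Total: 2 + 1 = 3.

3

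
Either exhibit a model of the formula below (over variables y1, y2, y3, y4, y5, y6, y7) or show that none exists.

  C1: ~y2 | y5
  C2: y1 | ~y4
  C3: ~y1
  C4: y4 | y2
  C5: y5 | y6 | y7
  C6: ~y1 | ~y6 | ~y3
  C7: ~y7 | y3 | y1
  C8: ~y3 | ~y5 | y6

Unit clause (~y1) forces y1 = 0.
Unit clause (~y4) forces y4 = 0.
Unit clause (y2) forces y2 = 1.
Unit clause (y5) forces y5 = 1.
Try y7 = 0.
Try y3 = 0.
All clauses hold; y6 can take either value.

y1: 0,  y2: 1,  y3: 0,  y4: 0,  y5: 1,  y6: 0,  y7: 0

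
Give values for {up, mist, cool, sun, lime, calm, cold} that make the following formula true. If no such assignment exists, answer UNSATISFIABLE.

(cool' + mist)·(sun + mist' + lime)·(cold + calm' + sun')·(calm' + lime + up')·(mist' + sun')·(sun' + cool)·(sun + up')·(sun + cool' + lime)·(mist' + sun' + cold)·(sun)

UNSATISFIABLE

(sun) alone gives sun = 1.
(mist') alone gives mist = 0.
(cool') alone gives cool = 0.
Now (cool) is unsatisfied and unit — conflict.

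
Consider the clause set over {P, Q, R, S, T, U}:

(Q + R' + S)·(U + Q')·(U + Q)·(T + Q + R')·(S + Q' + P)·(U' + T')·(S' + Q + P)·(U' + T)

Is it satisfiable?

Branch on U: set U = 1.
Unit clause (T') forces T = 0.
But (T) is also a unit clause — contradiction.
So U must be the other value — set U = 0.
Unit clause (Q') forces Q = 0.
But (Q) is also a unit clause — contradiction.
Either choice for U ends in contradiction.
No assignment satisfies every clause.

No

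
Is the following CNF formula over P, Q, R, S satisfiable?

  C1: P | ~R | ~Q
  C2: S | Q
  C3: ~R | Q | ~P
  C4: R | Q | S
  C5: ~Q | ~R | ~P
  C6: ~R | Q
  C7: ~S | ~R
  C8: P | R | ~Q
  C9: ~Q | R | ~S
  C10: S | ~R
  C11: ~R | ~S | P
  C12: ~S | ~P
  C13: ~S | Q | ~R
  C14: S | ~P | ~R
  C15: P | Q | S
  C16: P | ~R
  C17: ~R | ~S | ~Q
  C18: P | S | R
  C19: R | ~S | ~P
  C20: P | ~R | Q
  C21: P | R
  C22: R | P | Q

Satisfiable

Branch on S: set S = 0.
The clause (Q) is unit, so Q = 1.
The clause (~R) is unit, so R = 0.
The clause (P) is unit, so P = 1.
All clauses are satisfied.
A satisfying assignment: P=1,  Q=1,  R=0,  S=0.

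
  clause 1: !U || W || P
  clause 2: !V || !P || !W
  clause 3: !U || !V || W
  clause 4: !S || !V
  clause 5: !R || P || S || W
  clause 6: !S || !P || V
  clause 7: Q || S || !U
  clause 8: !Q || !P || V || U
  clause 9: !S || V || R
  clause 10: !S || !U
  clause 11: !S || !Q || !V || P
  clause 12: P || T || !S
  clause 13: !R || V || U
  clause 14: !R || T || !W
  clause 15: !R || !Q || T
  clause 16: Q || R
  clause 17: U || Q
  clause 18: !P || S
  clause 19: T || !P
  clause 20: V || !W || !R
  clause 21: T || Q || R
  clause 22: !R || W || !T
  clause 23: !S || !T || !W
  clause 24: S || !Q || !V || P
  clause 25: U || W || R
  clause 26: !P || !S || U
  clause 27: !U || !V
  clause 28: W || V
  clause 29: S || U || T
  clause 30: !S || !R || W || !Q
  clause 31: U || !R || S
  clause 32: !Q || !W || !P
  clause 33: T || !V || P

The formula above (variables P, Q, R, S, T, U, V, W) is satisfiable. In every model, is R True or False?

Suppose R = true.
Try S = false.
From the singleton clause (!P), P = false.
From the singleton clause (W), W = true.
From the singleton clause (T), T = true.
From the singleton clause (V), V = true.
From the singleton clause (!Q), Q = false.
From the singleton clause (!U), U = false.
That conflicts with the unit clause (U).
That branch fails; take S = true instead.
From the singleton clause (!V), V = false.
From the singleton clause (!P), P = false.
From the singleton clause (!U), U = false.
That conflicts with the unit clause (U).
Both values of S lead to a conflict.
So every satisfying assignment has R = False.

False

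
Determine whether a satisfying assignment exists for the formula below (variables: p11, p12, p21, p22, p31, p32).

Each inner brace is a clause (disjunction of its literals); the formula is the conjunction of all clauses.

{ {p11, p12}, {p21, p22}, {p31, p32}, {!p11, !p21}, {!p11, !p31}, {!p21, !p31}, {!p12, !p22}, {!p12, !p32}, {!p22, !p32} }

No, unsatisfiable

Try p11 = true.
From the singleton clause (!p21), p21 = false.
From the singleton clause (p22), p22 = true.
From the singleton clause (!p31), p31 = false.
From the singleton clause (p32), p32 = true.
But (!p32) is also a unit clause — contradiction.
Undo p11 and try p11 = false.
From the singleton clause (p12), p12 = true.
From the singleton clause (!p22), p22 = false.
From the singleton clause (p21), p21 = true.
From the singleton clause (!p31), p31 = false.
From the singleton clause (p32), p32 = true.
But (!p32) is also a unit clause — contradiction.
Both values of p11 lead to a conflict.
No assignment satisfies every clause.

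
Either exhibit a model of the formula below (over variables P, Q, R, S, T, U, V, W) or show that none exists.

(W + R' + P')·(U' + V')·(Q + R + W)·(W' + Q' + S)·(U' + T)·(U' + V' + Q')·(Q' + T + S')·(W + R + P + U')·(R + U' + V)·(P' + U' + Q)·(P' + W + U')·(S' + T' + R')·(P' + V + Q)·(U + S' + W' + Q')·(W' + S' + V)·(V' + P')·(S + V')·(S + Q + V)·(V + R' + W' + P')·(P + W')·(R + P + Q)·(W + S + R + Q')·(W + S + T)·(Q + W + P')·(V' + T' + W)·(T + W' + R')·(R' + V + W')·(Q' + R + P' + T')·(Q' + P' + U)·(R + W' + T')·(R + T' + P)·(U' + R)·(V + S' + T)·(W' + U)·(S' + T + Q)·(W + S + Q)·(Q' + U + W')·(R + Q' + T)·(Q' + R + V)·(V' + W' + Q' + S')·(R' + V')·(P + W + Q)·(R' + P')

Suppose U = 0.
(W') alone gives W = 0.
Suppose R = 1.
(P') alone gives P = 0.
(V') alone gives V = 0.
(Q) alone gives Q = 1.
Suppose T = 1.
(S') alone gives S = 0.
This assignment satisfies each clause.

P ↦ 0,  Q ↦ 1,  R ↦ 1,  S ↦ 0,  T ↦ 1,  U ↦ 0,  V ↦ 0,  W ↦ 0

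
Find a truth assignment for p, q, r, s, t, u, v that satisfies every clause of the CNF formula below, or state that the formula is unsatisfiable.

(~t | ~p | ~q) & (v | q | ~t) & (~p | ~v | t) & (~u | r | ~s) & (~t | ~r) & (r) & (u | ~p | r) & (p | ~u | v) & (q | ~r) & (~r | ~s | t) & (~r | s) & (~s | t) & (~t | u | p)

UNSATISFIABLE

(r) alone gives r = 1.
(~t) alone gives t = 0.
(q) alone gives q = 1.
(~s) alone gives s = 0.
But (s) is also a unit clause — contradiction.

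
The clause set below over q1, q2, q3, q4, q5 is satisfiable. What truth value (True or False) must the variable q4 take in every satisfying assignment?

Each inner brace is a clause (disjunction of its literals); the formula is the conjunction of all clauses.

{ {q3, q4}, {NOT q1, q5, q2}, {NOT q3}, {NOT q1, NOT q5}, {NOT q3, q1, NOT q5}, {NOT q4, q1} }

True

Suppose q4 = false.
The clause (q3) is unit, so q3 = true.
But (NOT q3) is also a unit clause — contradiction.
So every satisfying assignment has q4 = True.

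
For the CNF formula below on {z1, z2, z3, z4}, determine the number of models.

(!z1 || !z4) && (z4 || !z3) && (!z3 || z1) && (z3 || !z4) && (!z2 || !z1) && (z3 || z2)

There are 2^4 = 16 truth assignments over (z1, z2, z3, z4).
Split on z2. With z2 = true, the clauses containing z2 are satisfied and !z2 drops from the rest; 1 of the 2^3 = 8 assignments to the other variables satisfy what remains.
With z2 = false, by the same count on the reduced clause set, 0 assignments work.
Total: 1 + 0 = 1.

1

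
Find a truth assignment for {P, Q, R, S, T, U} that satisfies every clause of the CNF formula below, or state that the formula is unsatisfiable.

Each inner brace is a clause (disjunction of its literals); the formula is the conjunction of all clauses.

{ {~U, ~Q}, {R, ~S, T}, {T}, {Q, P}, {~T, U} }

The clause (T) is unit, so T = 1.
The clause (U) is unit, so U = 1.
The clause (~Q) is unit, so Q = 0.
The clause (P) is unit, so P = 1.
All clauses hold; R, S can take either value.

P=1; Q=0; R=1; S=1; T=1; U=1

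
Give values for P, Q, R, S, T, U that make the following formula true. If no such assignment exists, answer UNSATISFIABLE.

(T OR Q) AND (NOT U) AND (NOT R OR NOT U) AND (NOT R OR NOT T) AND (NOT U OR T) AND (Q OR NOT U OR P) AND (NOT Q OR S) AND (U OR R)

P: false; Q: true; R: true; S: true; T: false; U: false

Unit clause (NOT U) forces U = false.
Unit clause (R) forces R = true.
Unit clause (NOT T) forces T = false.
Unit clause (Q) forces Q = true.
Unit clause (S) forces S = true.
No clause remains; P is free.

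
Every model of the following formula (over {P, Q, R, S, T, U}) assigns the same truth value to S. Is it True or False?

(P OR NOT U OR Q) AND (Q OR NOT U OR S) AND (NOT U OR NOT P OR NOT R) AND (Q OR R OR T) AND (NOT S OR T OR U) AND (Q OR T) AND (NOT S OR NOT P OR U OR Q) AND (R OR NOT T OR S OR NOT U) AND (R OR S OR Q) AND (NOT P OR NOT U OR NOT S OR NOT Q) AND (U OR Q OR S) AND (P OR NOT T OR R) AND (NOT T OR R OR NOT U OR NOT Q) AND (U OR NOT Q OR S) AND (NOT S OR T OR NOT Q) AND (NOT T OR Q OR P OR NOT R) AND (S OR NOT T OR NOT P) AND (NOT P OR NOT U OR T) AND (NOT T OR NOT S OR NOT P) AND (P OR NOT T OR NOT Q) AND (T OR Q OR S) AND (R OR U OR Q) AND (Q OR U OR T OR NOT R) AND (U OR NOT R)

Suppose S = true.
Branch on T: set T = true.
From the singleton clause (NOT P), P = false.
From the singleton clause (R), R = true.
From the singleton clause (Q), Q = true.
That conflicts with the unit clause (NOT Q).
Undo T and try T = false.
From the singleton clause (U), U = true.
From the singleton clause (Q), Q = true.
That conflicts with the unit clause (NOT Q).
Either choice for T ends in contradiction.
So every satisfying assignment has S = False.

False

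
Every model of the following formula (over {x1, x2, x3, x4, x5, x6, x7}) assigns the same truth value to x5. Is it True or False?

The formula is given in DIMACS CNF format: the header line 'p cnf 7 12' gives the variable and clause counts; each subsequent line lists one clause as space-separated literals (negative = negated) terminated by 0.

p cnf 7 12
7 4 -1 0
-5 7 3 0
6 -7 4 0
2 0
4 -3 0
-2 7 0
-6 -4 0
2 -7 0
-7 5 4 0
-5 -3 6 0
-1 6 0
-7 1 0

True

Suppose x5 = False.
Unit clause (x2) forces x2 = True.
Unit clause (x7) forces x7 = True.
Unit clause (x4) forces x4 = True.
Unit clause (¬x6) forces x6 = False.
Unit clause (¬x1) forces x1 = False.
But (x1) is also a unit clause — contradiction.
So every satisfying assignment has x5 = True.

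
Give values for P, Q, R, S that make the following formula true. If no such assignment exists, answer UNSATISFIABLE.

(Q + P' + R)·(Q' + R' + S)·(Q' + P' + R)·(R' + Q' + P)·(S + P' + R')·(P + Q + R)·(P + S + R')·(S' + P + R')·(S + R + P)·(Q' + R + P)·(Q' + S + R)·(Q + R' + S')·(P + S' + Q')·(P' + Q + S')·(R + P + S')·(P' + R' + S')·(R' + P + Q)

Suppose Q = 1.
Suppose R = 0.
The clause (P') is unit, so P = 0.
Now (P) is unsatisfied and unit — conflict.
Undo R and try R = 1.
The clause (S) is unit, so S = 1.
The clause (P) is unit, so P = 1.
Now (P') is unsatisfied and unit — conflict.
Neither R = 1 nor R = 0 works.
Undo Q and try Q = 0.
Suppose P = 0.
The clause (R) is unit, so R = 1.
Now (R') is unsatisfied and unit — conflict.
Undo P and try P = 1.
The clause (R) is unit, so R = 1.
The clause (S) is unit, so S = 1.
Now (S') is unsatisfied and unit — conflict.
Neither P = 1 nor P = 0 works.
Neither Q = 1 nor Q = 0 works.

UNSATISFIABLE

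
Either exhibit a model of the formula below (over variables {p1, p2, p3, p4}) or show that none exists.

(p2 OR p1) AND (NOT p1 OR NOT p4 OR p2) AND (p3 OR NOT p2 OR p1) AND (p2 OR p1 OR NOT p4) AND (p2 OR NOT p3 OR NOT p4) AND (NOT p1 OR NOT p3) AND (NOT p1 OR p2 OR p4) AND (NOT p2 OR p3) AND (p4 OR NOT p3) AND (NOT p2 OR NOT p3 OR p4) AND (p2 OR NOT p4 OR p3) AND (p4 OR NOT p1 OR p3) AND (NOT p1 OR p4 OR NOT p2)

p1: false, p2: true, p3: true, p4: true

Case p2 = true:
Unit clause (p3) forces p3 = true.
Unit clause (NOT p1) forces p1 = false.
Unit clause (p4) forces p4 = true.
All clauses are satisfied.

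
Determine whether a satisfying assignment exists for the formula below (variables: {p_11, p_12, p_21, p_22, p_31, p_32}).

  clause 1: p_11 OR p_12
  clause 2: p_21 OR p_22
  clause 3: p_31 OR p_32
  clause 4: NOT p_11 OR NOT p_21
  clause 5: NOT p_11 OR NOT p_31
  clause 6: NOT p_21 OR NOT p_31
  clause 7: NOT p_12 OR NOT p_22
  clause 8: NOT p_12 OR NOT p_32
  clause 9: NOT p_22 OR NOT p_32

Suppose p_11 = true.
Unit clause (NOT p_21) forces p_21 = false.
Unit clause (p_22) forces p_22 = true.
Unit clause (NOT p_31) forces p_31 = false.
Unit clause (p_32) forces p_32 = true.
Now (NOT p_32) is unsatisfied and unit — conflict.
Backtrack on p_11: now try p_11 = false.
Unit clause (p_12) forces p_12 = true.
Unit clause (NOT p_22) forces p_22 = false.
Unit clause (p_21) forces p_21 = true.
Unit clause (NOT p_31) forces p_31 = false.
Unit clause (p_32) forces p_32 = true.
Now (NOT p_32) is unsatisfied and unit — conflict.
Either choice for p_11 ends in contradiction.
No assignment satisfies every clause.

Unsatisfiable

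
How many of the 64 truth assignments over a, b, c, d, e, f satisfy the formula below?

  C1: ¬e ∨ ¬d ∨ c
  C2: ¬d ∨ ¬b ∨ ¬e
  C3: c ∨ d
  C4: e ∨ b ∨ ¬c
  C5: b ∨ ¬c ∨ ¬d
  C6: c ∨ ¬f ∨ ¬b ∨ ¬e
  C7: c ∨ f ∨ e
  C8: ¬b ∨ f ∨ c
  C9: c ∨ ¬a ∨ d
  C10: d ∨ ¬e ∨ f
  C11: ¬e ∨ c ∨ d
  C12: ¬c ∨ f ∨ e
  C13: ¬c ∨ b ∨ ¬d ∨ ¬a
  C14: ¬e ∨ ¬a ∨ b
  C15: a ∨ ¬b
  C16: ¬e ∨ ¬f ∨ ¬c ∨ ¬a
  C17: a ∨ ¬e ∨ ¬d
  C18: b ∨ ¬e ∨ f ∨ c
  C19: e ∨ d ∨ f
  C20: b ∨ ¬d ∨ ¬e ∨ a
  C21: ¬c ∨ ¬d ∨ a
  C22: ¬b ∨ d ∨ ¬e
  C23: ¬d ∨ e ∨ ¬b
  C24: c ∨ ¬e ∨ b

There are 2^6 = 64 truth assignments over (a, b, c, d, e, f).
Split on b. With b = True, the clauses containing b are satisfied and ¬b drops from the rest; 1 of the 2^5 = 32 assignments to the other variables satisfy what remains.
With b = False, by the same count on the reduced clause set, 3 assignments work.
(One model: a=F, b=F, c=F, d=T, e=F, f=T.)
Total: 1 + 3 = 4.

4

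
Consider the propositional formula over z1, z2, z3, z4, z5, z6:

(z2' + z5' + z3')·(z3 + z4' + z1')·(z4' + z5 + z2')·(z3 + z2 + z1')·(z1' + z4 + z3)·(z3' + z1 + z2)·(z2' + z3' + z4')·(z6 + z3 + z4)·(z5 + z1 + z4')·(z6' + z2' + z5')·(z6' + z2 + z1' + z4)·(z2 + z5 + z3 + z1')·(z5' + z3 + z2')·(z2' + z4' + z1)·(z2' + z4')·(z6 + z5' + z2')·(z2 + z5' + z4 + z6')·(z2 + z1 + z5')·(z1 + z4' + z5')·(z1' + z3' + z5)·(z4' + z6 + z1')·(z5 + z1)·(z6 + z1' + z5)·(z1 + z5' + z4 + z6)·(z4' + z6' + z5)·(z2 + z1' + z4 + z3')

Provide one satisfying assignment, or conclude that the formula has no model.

z1=1; z2=0; z3=1; z4=1; z5=1; z6=1

Branch on z2: set z2 = 0.
Branch on z3: set z3 = 1.
(z1) alone gives z1 = 1.
(z5) alone gives z5 = 1.
(z4) alone gives z4 = 1.
(z6) alone gives z6 = 1.
This assignment satisfies each clause.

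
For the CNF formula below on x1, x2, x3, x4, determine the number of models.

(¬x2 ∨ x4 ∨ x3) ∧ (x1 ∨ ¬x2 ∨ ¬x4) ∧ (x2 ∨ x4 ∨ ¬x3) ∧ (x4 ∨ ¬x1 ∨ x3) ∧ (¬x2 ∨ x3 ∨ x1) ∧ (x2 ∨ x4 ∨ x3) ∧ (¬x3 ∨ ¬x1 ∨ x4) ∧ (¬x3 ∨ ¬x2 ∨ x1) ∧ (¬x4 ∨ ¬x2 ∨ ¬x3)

5

There are 2^4 = 16 truth assignments over (x1, x2, x3, x4).
Check each against the 9 clauses (columns in the order x1, x2, x3, x4):
  F F F F  ✗ fails (x2 ∨ x4 ∨ x3)
  F F F T  ✓ satisfies all
  F F T F  ✗ fails (x2 ∨ x4 ∨ ¬x3)
  F F T T  ✓ satisfies all
  F T F F  ✗ fails (¬x2 ∨ x4 ∨ x3)
  F T F T  ✗ fails (x1 ∨ ¬x2 ∨ ¬x4)
  F T T F  ✗ fails (¬x3 ∨ ¬x2 ∨ x1)
  F T T T  ✗ fails (x1 ∨ ¬x2 ∨ ¬x4)
  T F F F  ✗ fails (x4 ∨ ¬x1 ∨ x3)
  T F F T  ✓ satisfies all
  T F T F  ✗ fails (x2 ∨ x4 ∨ ¬x3)
  T F T T  ✓ satisfies all
  T T F F  ✗ fails (¬x2 ∨ x4 ∨ x3)
  T T F T  ✓ satisfies all
  T T T F  ✗ fails (¬x3 ∨ ¬x1 ∨ x4)
  T T T T  ✗ fails (¬x4 ∨ ¬x2 ∨ ¬x3)
5 of the 16 rows are models.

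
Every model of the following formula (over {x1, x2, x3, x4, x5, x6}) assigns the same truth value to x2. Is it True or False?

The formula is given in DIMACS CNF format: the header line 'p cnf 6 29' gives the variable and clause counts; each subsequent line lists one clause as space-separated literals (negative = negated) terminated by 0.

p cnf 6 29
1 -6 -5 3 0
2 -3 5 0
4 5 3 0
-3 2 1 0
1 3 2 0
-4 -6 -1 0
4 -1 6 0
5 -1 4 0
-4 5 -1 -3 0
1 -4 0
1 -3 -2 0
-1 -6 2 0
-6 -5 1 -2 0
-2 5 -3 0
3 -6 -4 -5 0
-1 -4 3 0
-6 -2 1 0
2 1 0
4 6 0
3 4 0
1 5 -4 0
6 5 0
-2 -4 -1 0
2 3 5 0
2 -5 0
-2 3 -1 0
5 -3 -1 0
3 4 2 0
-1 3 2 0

True

Suppose x2 = False.
From the singleton clause (x1), x1 = True.
From the singleton clause (¬x6), x6 = False.
From the singleton clause (x4), x4 = True.
From the singleton clause (x3), x3 = True.
From the singleton clause (x5), x5 = True.
But (¬x5) is also a unit clause — contradiction.
So every satisfying assignment has x2 = True.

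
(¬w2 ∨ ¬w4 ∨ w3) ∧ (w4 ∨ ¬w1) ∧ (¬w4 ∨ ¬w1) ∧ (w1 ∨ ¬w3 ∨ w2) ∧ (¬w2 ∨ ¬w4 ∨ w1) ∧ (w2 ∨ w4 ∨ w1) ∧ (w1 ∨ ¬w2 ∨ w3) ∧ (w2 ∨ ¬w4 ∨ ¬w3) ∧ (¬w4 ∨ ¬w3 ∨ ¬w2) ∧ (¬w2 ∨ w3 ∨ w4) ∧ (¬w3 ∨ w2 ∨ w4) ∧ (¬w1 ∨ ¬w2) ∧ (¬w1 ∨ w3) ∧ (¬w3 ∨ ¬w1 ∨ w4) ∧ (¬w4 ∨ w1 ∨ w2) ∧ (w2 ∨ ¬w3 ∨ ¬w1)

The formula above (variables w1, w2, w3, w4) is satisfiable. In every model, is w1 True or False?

Suppose w1 = True.
(w4) alone gives w4 = True.
That conflicts with the unit clause (¬w4).
So every satisfying assignment has w1 = False.

False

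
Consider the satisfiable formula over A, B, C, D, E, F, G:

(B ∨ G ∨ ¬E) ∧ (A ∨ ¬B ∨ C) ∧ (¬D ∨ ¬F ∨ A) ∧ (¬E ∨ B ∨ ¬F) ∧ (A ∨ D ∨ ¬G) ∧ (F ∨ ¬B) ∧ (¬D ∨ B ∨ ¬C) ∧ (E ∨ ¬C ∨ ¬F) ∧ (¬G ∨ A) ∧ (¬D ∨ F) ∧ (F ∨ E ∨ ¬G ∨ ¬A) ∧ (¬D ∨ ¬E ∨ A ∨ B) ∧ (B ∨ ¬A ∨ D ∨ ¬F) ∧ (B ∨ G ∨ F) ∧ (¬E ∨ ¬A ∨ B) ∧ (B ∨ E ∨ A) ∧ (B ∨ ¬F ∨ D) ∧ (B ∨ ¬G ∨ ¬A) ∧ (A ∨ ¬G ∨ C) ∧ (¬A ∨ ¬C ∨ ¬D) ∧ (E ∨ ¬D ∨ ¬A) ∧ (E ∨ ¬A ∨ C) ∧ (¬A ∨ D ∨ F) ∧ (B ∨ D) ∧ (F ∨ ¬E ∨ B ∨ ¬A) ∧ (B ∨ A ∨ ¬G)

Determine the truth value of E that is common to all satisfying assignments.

Suppose E = False.
Try F = True.
Unit clause (¬C) forces C = False.
Unit clause (¬A) forces A = False.
Unit clause (¬B) forces B = False.
But (B) is also a unit clause — contradiction.
That branch fails; take F = False instead.
Unit clause (¬B) forces B = False.
Unit clause (¬D) forces D = False.
But (D) is also a unit clause — contradiction.
Both values of F lead to a conflict.
So every satisfying assignment has E = True.

True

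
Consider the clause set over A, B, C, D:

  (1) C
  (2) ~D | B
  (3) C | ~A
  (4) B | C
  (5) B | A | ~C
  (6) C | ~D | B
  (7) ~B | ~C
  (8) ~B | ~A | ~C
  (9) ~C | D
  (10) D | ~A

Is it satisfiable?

No, unsatisfiable

Unit clause (C) forces C = 1.
Unit clause (~B) forces B = 0.
Unit clause (~D) forces D = 0.
But (D) is also a unit clause — contradiction.
No assignment satisfies every clause.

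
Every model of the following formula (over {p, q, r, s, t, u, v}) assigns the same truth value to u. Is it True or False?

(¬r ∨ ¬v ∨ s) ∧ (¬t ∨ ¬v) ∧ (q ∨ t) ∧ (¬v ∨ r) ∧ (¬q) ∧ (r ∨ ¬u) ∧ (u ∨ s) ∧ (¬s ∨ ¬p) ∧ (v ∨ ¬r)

False

Suppose u = True.
Unit clause (¬q) forces q = False.
Unit clause (t) forces t = True.
Unit clause (¬v) forces v = False.
Unit clause (r) forces r = True.
Now (¬r) is unsatisfied and unit — conflict.
So every satisfying assignment has u = False.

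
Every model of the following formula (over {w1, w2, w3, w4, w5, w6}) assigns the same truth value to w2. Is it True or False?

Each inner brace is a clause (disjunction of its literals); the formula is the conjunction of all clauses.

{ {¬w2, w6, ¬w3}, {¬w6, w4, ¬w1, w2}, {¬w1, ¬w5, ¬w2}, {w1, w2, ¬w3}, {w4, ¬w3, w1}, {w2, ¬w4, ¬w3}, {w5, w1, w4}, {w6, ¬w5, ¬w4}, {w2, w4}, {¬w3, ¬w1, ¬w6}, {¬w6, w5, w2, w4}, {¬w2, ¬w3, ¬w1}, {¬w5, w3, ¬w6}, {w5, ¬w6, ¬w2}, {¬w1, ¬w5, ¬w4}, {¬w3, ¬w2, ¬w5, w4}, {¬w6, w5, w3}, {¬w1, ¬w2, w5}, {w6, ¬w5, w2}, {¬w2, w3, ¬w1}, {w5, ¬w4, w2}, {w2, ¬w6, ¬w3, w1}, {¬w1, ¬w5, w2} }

Suppose w2 = False.
Unit clause (w4) forces w4 = True.
Unit clause (¬w3) forces w3 = False.
Unit clause (w5) forces w5 = True.
Unit clause (w6) forces w6 = True.
But (¬w6) is also a unit clause — contradiction.
So every satisfying assignment has w2 = True.

True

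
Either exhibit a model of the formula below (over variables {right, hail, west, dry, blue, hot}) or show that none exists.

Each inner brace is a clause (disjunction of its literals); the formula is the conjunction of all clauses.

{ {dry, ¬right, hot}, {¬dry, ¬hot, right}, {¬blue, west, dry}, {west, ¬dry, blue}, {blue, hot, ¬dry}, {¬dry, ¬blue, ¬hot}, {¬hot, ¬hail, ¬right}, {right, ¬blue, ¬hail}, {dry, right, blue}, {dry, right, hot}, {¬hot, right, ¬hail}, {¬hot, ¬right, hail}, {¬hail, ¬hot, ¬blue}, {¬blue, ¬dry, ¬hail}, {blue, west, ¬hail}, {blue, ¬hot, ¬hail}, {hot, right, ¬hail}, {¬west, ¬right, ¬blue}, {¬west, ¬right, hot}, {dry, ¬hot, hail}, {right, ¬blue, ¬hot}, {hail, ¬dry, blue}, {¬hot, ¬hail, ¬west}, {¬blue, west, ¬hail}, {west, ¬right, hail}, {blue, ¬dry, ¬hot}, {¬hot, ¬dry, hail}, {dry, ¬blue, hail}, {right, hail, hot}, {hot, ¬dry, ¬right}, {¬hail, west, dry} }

Branch on dry: set dry = True.
Branch on hot: set hot = False.
The clause (blue) is unit, so blue = True.
The clause (¬hail) is unit, so hail = False.
The clause (right) is unit, so right = True.
But (¬right) is also a unit clause — contradiction.
So hot must be the other value — set hot = True.
The clause (right) is unit, so right = True.
The clause (¬blue) is unit, so blue = False.
But (blue) is also a unit clause — contradiction.
Either choice for hot ends in contradiction.
So dry must be the other value — set dry = False.
Branch on right: set right = False.
The clause (blue) is unit, so blue = True.
The clause (west) is unit, so west = True.
The clause (¬hail) is unit, so hail = False.
But (hail) is also a unit clause — contradiction.
So right must be the other value — set right = True.
The clause (hot) is unit, so hot = True.
The clause (¬hail) is unit, so hail = False.
But (hail) is also a unit clause — contradiction.
Either choice for right ends in contradiction.
Either choice for dry ends in contradiction.

UNSATISFIABLE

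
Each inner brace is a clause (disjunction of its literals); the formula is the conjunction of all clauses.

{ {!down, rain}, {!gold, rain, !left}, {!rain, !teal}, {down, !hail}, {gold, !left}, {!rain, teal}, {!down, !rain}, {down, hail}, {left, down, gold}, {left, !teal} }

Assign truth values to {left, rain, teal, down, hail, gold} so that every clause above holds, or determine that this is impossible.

UNSATISFIABLE

Try down = false.
The clause (!hail) is unit, so hail = false.
Now (hail) is unsatisfied and unit — conflict.
Backtrack on down: now try down = true.
The clause (rain) is unit, so rain = true.
Now (!rain) is unsatisfied and unit — conflict.
Both values of down lead to a conflict.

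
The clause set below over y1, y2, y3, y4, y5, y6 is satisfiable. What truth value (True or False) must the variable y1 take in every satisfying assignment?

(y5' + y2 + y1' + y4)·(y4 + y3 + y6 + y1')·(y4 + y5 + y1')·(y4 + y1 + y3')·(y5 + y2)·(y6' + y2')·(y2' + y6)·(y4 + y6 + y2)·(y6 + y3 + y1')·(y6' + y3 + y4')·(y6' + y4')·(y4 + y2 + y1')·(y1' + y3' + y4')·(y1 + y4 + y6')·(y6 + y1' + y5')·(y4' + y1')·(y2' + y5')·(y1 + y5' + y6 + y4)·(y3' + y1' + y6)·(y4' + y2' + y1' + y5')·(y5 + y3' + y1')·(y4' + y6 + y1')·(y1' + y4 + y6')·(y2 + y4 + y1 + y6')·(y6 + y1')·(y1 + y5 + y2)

Suppose y1 = 1.
Unit clause (y4') forces y4 = 0.
Unit clause (y5) forces y5 = 1.
Unit clause (y2) forces y2 = 1.
Now (y2') is unsatisfied and unit — conflict.
So every satisfying assignment has y1 = False.

False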